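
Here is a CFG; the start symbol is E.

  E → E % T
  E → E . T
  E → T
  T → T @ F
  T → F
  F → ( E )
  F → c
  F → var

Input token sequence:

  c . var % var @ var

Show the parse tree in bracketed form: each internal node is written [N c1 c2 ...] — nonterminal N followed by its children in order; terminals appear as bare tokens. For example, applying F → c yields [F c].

E
E % T
E . T % T
T . T % T
F . T % T
c . T % T
c . F % T
c . var % T
c . var % T @ F
c . var % F @ F
c . var % var @ F
c . var % var @ var

[E [E [E [T [F c]]] . [T [F var]]] % [T [T [F var]] @ [F var]]]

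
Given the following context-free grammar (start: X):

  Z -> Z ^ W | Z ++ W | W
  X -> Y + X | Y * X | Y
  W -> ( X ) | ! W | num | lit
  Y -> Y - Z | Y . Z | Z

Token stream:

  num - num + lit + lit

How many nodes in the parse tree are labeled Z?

4

[X [Y [Y [Z [W num]]] - [Z [W num]]] + [X [Y [Z [W lit]]] + [X [Y [Z [W lit]]]]]]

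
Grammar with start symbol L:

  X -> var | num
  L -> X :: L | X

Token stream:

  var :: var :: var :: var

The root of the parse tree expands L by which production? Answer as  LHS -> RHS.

L -> X :: L

[L [X var] :: [L [X var] :: [L [X var] :: [L [X var]]]]]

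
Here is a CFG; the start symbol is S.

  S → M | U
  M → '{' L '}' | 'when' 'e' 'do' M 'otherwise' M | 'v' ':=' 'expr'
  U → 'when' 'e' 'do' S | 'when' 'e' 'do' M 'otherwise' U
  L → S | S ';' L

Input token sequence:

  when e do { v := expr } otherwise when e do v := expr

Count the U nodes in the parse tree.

2

[S [U when e do [M { [L [S [M v := expr]]] }] otherwise [U when e do [S [M v := expr]]]]]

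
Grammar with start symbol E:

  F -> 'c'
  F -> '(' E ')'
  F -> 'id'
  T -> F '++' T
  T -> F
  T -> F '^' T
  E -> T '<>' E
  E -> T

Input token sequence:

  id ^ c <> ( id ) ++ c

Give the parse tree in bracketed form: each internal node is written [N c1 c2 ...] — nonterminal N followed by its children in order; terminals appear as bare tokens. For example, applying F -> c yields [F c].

[E [T [F id] ^ [T [F c]]] <> [E [T [F ( [E [T [F id]]] )] ++ [T [F c]]]]]

E
T <> E
F ^ T <> E
id ^ T <> E
id ^ F <> E
id ^ c <> E
id ^ c <> T
id ^ c <> F ++ T
id ^ c <> ( E ) ++ T
id ^ c <> ( T ) ++ T
id ^ c <> ( F ) ++ T
id ^ c <> ( id ) ++ T
id ^ c <> ( id ) ++ F
id ^ c <> ( id ) ++ c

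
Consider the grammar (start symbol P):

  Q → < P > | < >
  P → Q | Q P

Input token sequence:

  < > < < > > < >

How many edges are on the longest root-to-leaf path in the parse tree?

5

[P [Q < >] [P [Q < [P [Q < >]] >] [P [Q < >]]]]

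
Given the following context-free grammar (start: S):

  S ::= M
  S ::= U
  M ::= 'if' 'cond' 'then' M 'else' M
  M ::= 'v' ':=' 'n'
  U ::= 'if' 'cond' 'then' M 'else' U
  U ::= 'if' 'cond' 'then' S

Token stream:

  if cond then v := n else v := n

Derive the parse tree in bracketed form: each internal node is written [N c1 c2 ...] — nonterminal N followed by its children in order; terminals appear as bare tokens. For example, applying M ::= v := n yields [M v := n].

[S [M if cond then [M v := n] else [M v := n]]]

S
M
if cond then M else M
if cond then v := n else M
if cond then v := n else v := n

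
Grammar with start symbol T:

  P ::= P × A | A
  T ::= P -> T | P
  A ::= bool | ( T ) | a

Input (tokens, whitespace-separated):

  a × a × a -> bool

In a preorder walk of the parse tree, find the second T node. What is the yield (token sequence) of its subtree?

bool

[T [P [P [P [A a]] × [A a]] × [A a]] -> [T [P [A bool]]]]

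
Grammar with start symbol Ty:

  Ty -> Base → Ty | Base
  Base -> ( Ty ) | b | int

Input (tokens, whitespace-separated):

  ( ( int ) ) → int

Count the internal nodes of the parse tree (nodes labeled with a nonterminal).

[Ty [Base ( [Ty [Base ( [Ty [Base int]] )]] )] → [Ty [Base int]]]

8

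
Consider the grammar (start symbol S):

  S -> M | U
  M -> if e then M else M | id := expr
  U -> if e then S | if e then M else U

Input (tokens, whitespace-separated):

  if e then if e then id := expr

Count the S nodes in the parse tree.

3

[S [U if e then [S [U if e then [S [M id := expr]]]]]]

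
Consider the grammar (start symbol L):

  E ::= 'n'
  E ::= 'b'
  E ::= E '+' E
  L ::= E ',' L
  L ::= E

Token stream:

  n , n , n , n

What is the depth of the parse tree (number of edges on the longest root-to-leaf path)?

5

[L [E n] , [L [E n] , [L [E n] , [L [E n]]]]]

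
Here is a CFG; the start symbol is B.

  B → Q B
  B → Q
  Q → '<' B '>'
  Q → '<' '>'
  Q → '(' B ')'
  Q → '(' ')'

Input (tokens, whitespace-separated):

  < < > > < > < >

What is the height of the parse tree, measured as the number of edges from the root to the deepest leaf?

[B [Q < [B [Q < >]] >] [B [Q < >] [B [Q < >]]]]

4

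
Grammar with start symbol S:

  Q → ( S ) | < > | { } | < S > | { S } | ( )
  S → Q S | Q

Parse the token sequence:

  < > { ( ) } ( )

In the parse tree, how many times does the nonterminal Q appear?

[S [Q < >] [S [Q { [S [Q ( )]] }] [S [Q ( )]]]]

4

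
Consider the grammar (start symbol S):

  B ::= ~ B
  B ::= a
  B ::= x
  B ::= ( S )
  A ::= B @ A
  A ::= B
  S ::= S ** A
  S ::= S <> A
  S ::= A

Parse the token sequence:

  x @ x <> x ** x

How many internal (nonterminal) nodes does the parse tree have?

[S [S [S [A [B x] @ [A [B x]]]] <> [A [B x]]] ** [A [B x]]]

11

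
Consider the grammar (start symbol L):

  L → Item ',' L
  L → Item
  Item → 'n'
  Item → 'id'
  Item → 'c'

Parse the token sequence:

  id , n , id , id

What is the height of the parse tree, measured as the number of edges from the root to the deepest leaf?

5

[L [Item id] , [L [Item n] , [L [Item id] , [L [Item id]]]]]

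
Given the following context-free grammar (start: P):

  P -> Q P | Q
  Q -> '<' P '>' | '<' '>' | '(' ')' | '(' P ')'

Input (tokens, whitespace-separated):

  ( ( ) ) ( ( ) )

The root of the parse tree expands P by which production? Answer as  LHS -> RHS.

P -> Q P

[P [Q ( [P [Q ( )]] )] [P [Q ( [P [Q ( )]] )]]]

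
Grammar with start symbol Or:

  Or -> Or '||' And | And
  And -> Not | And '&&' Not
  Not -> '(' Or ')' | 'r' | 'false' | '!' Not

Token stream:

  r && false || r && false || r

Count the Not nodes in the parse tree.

5

[Or [Or [Or [And [And [Not r]] && [Not false]]] || [And [And [Not r]] && [Not false]]] || [And [Not r]]]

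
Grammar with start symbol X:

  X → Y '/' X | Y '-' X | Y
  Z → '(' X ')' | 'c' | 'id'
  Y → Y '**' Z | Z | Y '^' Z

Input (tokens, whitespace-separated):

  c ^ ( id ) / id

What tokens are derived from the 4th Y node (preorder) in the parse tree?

[X [Y [Y [Z c]] ^ [Z ( [X [Y [Z id]]] )]] / [X [Y [Z id]]]]

id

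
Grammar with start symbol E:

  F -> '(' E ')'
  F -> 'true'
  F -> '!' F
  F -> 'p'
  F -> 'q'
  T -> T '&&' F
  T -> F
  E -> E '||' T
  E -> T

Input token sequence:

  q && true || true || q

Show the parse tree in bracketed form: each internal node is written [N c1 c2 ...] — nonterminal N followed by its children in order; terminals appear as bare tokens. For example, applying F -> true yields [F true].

[E [E [E [T [T [F q]] && [F true]]] || [T [F true]]] || [T [F q]]]

E
E || T
E || T || T
T || T || T
T && F || T || T
F && F || T || T
q && F || T || T
q && true || T || T
q && true || F || T
q && true || true || T
q && true || true || F
q && true || true || q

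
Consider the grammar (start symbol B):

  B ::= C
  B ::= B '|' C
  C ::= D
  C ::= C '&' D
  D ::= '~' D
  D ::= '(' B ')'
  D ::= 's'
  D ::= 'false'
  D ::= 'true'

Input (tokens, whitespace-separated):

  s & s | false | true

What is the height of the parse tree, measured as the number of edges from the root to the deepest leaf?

6

[B [B [B [C [C [D s]] & [D s]]] | [C [D false]]] | [C [D true]]]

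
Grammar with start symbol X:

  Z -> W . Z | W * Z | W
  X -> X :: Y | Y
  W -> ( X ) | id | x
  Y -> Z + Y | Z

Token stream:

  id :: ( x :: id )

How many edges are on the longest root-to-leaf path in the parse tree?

[X [X [Y [Z [W id]]]] :: [Y [Z [W ( [X [X [Y [Z [W x]]]] :: [Y [Z [W id]]]] )]]]]

9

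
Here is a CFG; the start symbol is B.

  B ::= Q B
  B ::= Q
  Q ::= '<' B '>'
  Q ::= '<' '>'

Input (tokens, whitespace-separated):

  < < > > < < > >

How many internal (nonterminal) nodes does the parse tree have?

8

[B [Q < [B [Q < >]] >] [B [Q < [B [Q < >]] >]]]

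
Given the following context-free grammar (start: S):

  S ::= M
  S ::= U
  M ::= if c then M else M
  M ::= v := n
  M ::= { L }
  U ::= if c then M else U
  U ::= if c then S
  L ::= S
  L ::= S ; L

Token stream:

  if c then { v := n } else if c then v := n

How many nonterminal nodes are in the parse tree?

9

[S [U if c then [M { [L [S [M v := n]]] }] else [U if c then [S [M v := n]]]]]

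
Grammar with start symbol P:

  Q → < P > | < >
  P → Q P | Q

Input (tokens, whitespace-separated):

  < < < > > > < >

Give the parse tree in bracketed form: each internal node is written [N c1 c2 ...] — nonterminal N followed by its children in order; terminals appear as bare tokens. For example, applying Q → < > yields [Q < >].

P
Q P
< P > P
< Q > P
< < P > > P
< < Q > > P
< < < > > > P
< < < > > > Q
< < < > > > < >

[P [Q < [P [Q < [P [Q < >]] >]] >] [P [Q < >]]]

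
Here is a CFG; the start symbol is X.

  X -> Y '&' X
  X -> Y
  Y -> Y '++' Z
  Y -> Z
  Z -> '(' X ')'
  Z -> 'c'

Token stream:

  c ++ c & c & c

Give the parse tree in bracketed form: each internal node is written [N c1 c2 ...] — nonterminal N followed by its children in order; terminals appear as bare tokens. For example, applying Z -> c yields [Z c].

[X [Y [Y [Z c]] ++ [Z c]] & [X [Y [Z c]] & [X [Y [Z c]]]]]

X
Y & X
Y ++ Z & X
Z ++ Z & X
c ++ Z & X
c ++ c & X
c ++ c & Y & X
c ++ c & Z & X
c ++ c & c & X
c ++ c & c & Y
c ++ c & c & Z
c ++ c & c & c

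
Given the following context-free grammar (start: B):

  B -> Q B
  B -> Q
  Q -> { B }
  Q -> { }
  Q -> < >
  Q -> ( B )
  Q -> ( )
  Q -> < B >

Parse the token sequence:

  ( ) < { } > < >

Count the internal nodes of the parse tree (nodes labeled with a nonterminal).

[B [Q ( )] [B [Q < [B [Q { }]] >] [B [Q < >]]]]

8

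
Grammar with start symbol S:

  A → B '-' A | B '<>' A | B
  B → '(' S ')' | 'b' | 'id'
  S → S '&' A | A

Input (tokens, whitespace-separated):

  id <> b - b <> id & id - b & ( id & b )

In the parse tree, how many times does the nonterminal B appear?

9

[S [S [S [A [B id] <> [A [B b] - [A [B b] <> [A [B id]]]]]] & [A [B id] - [A [B b]]]] & [A [B ( [S [S [A [B id]]] & [A [B b]]] )]]]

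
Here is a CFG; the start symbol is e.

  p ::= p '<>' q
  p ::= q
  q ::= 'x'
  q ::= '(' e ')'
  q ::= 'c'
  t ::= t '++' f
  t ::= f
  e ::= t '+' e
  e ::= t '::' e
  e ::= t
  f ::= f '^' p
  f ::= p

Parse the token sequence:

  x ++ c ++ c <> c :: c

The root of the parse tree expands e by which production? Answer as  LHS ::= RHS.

[e [t [t [t [f [p [q x]]]] ++ [f [p [q c]]]] ++ [f [p [p [q c]] <> [q c]]]] :: [e [t [f [p [q c]]]]]]

e ::= t '::' e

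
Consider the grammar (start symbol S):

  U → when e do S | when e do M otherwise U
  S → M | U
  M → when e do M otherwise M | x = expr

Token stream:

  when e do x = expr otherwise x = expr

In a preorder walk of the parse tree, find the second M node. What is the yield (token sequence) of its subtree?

x = expr

[S [M when e do [M x = expr] otherwise [M x = expr]]]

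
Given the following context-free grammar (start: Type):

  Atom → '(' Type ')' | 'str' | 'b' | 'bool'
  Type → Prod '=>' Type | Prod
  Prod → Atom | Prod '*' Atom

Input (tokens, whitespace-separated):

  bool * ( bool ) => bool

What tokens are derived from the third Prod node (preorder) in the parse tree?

[Type [Prod [Prod [Atom bool]] * [Atom ( [Type [Prod [Atom bool]]] )]] => [Type [Prod [Atom bool]]]]

bool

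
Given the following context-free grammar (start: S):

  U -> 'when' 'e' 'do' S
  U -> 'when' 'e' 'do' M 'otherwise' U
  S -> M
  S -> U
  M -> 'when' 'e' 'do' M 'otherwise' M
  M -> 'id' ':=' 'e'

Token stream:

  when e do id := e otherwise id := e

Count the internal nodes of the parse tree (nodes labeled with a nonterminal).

[S [M when e do [M id := e] otherwise [M id := e]]]

4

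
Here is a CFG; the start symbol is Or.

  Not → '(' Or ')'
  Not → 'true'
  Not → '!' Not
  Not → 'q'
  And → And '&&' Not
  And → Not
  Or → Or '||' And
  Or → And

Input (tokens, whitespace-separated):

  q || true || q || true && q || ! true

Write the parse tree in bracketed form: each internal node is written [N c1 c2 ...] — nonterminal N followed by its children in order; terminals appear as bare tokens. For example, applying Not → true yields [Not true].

Or
Or || And
Or || And || And
Or || And || And || And
Or || And || And || And || And
And || And || And || And || And
Not || And || And || And || And
q || And || And || And || And
q || Not || And || And || And
q || true || And || And || And
q || true || Not || And || And
q || true || q || And || And
q || true || q || And && Not || And
q || true || q || Not && Not || And
q || true || q || true && Not || And
q || true || q || true && q || And
q || true || q || true && q || Not
q || true || q || true && q || ! Not
q || true || q || true && q || ! true

[Or [Or [Or [Or [Or [And [Not q]]] || [And [Not true]]] || [And [Not q]]] || [And [And [Not true]] && [Not q]]] || [And [Not ! [Not true]]]]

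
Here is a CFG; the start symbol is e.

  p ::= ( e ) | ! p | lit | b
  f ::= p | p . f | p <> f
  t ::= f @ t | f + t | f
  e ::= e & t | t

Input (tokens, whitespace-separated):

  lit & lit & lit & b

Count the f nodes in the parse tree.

[e [e [e [e [t [f [p lit]]]] & [t [f [p lit]]]] & [t [f [p lit]]]] & [t [f [p b]]]]

4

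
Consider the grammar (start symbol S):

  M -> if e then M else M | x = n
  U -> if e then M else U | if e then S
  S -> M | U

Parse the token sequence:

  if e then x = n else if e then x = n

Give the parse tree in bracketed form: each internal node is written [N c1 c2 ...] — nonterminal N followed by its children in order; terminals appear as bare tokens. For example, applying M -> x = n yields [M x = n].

S
U
if e then M else U
if e then x = n else U
if e then x = n else if e then S
if e then x = n else if e then M
if e then x = n else if e then x = n

[S [U if e then [M x = n] else [U if e then [S [M x = n]]]]]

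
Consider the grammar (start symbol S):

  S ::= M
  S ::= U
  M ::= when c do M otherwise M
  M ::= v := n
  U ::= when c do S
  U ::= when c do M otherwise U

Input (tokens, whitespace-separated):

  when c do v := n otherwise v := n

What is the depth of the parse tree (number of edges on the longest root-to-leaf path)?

3

[S [M when c do [M v := n] otherwise [M v := n]]]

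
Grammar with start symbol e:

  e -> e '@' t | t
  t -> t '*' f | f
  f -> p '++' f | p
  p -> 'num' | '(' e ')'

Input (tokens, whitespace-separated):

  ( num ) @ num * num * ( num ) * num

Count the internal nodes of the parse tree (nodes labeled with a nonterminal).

[e [e [t [f [p ( [e [t [f [p num]]]] )]]]] @ [t [t [t [t [f [p num]]] * [f [p num]]] * [f [p ( [e [t [f [p num]]]] )]]] * [f [p num]]]]

25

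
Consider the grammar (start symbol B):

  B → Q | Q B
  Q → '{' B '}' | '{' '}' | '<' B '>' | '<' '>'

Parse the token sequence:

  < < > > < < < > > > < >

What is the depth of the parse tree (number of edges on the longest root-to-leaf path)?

[B [Q < [B [Q < >]] >] [B [Q < [B [Q < [B [Q < >]] >]] >] [B [Q < >]]]]

7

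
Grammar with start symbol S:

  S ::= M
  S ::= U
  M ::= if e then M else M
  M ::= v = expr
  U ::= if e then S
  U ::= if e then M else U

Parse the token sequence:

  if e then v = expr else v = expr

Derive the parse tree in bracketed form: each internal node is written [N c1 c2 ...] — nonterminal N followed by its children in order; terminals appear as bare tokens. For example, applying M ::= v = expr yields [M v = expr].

[S [M if e then [M v = expr] else [M v = expr]]]

S
M
if e then M else M
if e then v = expr else M
if e then v = expr else v = expr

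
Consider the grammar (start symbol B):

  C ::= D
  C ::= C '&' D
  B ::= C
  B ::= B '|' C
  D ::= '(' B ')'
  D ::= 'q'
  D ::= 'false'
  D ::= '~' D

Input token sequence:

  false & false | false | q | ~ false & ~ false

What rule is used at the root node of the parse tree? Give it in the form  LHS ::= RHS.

[B [B [B [B [C [C [D false]] & [D false]]] | [C [D false]]] | [C [D q]]] | [C [C [D ~ [D false]]] & [D ~ [D false]]]]

B ::= B '|' C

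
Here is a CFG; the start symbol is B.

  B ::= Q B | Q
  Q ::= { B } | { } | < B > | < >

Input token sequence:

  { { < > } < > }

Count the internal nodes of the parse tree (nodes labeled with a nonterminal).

[B [Q { [B [Q { [B [Q < >]] }] [B [Q < >]]] }]]

8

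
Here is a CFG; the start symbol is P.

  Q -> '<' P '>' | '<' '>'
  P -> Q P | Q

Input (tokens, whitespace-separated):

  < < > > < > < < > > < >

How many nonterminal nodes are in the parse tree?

12

[P [Q < [P [Q < >]] >] [P [Q < >] [P [Q < [P [Q < >]] >] [P [Q < >]]]]]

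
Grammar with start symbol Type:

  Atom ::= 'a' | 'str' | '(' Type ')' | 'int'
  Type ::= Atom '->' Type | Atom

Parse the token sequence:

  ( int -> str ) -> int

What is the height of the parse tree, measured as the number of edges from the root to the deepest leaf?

5

[Type [Atom ( [Type [Atom int] -> [Type [Atom str]]] )] -> [Type [Atom int]]]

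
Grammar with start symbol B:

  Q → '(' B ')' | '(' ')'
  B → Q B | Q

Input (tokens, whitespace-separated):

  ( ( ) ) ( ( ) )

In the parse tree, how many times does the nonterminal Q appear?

[B [Q ( [B [Q ( )]] )] [B [Q ( [B [Q ( )]] )]]]

4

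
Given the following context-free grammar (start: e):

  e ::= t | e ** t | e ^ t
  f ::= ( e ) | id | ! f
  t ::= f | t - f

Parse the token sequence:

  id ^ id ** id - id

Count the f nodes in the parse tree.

4

[e [e [e [t [f id]]] ^ [t [f id]]] ** [t [t [f id]] - [f id]]]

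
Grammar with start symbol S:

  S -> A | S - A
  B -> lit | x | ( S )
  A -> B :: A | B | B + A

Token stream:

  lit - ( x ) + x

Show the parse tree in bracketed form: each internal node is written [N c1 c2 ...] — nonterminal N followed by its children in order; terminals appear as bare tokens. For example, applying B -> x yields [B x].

[S [S [A [B lit]]] - [A [B ( [S [A [B x]]] )] + [A [B x]]]]

S
S - A
A - A
B - A
lit - A
lit - B + A
lit - ( S ) + A
lit - ( A ) + A
lit - ( B ) + A
lit - ( x ) + A
lit - ( x ) + B
lit - ( x ) + x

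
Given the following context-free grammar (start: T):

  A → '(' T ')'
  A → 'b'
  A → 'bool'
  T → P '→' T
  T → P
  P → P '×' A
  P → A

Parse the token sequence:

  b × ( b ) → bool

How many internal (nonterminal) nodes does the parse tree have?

[T [P [P [A b]] × [A ( [T [P [A b]]] )]] → [T [P [A bool]]]]

11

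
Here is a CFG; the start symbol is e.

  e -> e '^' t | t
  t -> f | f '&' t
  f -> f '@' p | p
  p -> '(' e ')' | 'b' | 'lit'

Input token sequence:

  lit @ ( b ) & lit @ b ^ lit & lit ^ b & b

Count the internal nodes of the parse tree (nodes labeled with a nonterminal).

[e [e [e [t [f [f [p lit]] @ [p ( [e [t [f [p b]]]] )]] & [t [f [f [p lit]] @ [p b]]]]] ^ [t [f [p lit]] & [t [f [p lit]]]]] ^ [t [f [p b]] & [t [f [p b]]]]]

29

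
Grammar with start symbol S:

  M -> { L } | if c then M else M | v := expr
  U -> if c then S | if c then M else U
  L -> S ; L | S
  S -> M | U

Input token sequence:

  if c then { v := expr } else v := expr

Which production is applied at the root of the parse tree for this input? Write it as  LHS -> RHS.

[S [M if c then [M { [L [S [M v := expr]]] }] else [M v := expr]]]

S -> M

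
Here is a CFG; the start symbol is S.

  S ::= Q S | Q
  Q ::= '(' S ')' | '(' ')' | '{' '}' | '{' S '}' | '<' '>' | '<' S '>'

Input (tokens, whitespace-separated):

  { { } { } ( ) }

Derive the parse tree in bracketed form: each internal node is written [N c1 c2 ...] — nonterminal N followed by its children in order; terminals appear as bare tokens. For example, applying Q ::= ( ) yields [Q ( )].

[S [Q { [S [Q { }] [S [Q { }] [S [Q ( )]]]] }]]

S
Q
{ S }
{ Q S }
{ { } S }
{ { } Q S }
{ { } { } S }
{ { } { } Q }
{ { } { } ( ) }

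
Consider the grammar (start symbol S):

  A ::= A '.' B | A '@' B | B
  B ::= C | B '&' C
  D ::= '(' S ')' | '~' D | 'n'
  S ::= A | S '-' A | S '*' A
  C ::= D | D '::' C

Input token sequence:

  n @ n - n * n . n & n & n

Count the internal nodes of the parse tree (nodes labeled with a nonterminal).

[S [S [S [A [A [B [C [D n]]]] @ [B [C [D n]]]]] - [A [B [C [D n]]]]] * [A [A [B [C [D n]]]] . [B [B [B [C [D n]]] & [C [D n]]] & [C [D n]]]]]

29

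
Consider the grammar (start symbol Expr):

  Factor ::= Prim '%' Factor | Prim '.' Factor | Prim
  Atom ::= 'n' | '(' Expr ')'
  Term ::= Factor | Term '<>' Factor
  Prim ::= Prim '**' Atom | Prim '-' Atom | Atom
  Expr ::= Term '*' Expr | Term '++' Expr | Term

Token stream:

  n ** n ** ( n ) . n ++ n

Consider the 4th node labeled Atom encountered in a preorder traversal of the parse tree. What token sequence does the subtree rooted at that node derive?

[Expr [Term [Factor [Prim [Prim [Prim [Atom n]] ** [Atom n]] ** [Atom ( [Expr [Term [Factor [Prim [Atom n]]]]] )]] . [Factor [Prim [Atom n]]]]] ++ [Expr [Term [Factor [Prim [Atom n]]]]]]

n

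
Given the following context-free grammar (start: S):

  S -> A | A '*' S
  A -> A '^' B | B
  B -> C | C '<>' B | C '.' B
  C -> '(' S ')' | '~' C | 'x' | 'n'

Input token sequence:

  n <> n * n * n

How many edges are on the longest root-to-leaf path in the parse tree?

[S [A [B [C n] <> [B [C n]]]] * [S [A [B [C n]]] * [S [A [B [C n]]]]]]

6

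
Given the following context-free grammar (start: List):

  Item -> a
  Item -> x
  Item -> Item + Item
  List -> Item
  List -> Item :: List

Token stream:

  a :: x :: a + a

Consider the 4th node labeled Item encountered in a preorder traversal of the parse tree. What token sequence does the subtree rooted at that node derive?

a

[List [Item a] :: [List [Item x] :: [List [Item [Item a] + [Item a]]]]]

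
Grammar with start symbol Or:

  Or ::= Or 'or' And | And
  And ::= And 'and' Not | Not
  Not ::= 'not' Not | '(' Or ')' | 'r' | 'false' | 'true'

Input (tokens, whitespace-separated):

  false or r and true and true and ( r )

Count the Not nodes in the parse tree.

[Or [Or [And [Not false]]] or [And [And [And [And [Not r]] and [Not true]] and [Not true]] and [Not ( [Or [And [Not r]]] )]]]

6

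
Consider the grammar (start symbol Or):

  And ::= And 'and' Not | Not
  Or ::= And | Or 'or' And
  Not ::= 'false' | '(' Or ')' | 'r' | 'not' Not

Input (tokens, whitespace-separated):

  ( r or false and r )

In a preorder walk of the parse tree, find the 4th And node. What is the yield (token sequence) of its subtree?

false

[Or [And [Not ( [Or [Or [And [Not r]]] or [And [And [Not false]] and [Not r]]] )]]]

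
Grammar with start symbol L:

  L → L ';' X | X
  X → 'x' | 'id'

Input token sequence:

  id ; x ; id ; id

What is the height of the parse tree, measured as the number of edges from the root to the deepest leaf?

[L [L [L [L [X id]] ; [X x]] ; [X id]] ; [X id]]

5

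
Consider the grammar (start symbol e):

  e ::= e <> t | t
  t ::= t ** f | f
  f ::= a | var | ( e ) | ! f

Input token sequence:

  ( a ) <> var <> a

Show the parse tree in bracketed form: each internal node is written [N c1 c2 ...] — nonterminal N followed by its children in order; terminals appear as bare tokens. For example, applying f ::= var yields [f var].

[e [e [e [t [f ( [e [t [f a]]] )]]] <> [t [f var]]] <> [t [f a]]]

e
e <> t
e <> t <> t
t <> t <> t
f <> t <> t
( e ) <> t <> t
( t ) <> t <> t
( f ) <> t <> t
( a ) <> t <> t
( a ) <> f <> t
( a ) <> var <> t
( a ) <> var <> f
( a ) <> var <> a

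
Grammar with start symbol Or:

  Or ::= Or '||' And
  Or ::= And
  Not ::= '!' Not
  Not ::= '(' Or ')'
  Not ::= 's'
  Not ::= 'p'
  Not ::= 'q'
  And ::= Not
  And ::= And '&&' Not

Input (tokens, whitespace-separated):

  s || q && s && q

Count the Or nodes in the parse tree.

2

[Or [Or [And [Not s]]] || [And [And [And [Not q]] && [Not s]] && [Not q]]]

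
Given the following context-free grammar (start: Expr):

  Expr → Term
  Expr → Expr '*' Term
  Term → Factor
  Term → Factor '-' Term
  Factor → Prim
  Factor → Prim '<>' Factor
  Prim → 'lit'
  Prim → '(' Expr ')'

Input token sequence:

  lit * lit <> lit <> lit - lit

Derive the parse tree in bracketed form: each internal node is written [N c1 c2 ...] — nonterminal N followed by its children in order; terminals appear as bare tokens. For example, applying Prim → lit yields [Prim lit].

[Expr [Expr [Term [Factor [Prim lit]]]] * [Term [Factor [Prim lit] <> [Factor [Prim lit] <> [Factor [Prim lit]]]] - [Term [Factor [Prim lit]]]]]

Expr
Expr * Term
Term * Term
Factor * Term
Prim * Term
lit * Term
lit * Factor - Term
lit * Prim <> Factor - Term
lit * lit <> Factor - Term
lit * lit <> Prim <> Factor - Term
lit * lit <> lit <> Factor - Term
lit * lit <> lit <> Prim - Term
lit * lit <> lit <> lit - Term
lit * lit <> lit <> lit - Factor
lit * lit <> lit <> lit - Prim
lit * lit <> lit <> lit - lit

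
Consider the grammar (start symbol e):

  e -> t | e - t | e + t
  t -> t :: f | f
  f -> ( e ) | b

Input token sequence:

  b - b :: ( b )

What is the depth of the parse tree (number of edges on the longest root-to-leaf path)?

6

[e [e [t [f b]]] - [t [t [f b]] :: [f ( [e [t [f b]]] )]]]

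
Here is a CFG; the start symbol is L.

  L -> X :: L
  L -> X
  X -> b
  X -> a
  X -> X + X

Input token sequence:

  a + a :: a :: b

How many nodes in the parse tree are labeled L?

3

[L [X [X a] + [X a]] :: [L [X a] :: [L [X b]]]]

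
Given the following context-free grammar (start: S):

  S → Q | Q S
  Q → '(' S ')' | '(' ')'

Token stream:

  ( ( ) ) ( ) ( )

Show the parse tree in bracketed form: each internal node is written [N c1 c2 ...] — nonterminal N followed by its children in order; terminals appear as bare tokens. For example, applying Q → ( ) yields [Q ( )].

[S [Q ( [S [Q ( )]] )] [S [Q ( )] [S [Q ( )]]]]

S
Q S
( S ) S
( Q ) S
( ( ) ) S
( ( ) ) Q S
( ( ) ) ( ) S
( ( ) ) ( ) Q
( ( ) ) ( ) ( )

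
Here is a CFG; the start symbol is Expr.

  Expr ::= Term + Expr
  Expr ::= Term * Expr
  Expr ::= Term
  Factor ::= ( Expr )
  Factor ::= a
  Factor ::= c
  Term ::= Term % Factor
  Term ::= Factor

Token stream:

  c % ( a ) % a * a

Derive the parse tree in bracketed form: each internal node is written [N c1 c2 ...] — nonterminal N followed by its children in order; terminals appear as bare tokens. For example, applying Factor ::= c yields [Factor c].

[Expr [Term [Term [Term [Factor c]] % [Factor ( [Expr [Term [Factor a]]] )]] % [Factor a]] * [Expr [Term [Factor a]]]]

Expr
Term * Expr
Term % Factor * Expr
Term % Factor % Factor * Expr
Factor % Factor % Factor * Expr
c % Factor % Factor * Expr
c % ( Expr ) % Factor * Expr
c % ( Term ) % Factor * Expr
c % ( Factor ) % Factor * Expr
c % ( a ) % Factor * Expr
c % ( a ) % a * Expr
c % ( a ) % a * Term
c % ( a ) % a * Factor
c % ( a ) % a * a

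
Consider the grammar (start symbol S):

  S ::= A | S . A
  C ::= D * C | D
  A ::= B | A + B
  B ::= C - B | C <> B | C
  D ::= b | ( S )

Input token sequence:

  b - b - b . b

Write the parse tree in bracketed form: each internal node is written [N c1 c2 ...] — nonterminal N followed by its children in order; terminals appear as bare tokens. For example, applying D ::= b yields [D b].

[S [S [A [B [C [D b]] - [B [C [D b]] - [B [C [D b]]]]]]] . [A [B [C [D b]]]]]

S
S . A
A . A
B . A
C - B . A
D - B . A
b - B . A
b - C - B . A
b - D - B . A
b - b - B . A
b - b - C . A
b - b - D . A
b - b - b . A
b - b - b . B
b - b - b . C
b - b - b . D
b - b - b . b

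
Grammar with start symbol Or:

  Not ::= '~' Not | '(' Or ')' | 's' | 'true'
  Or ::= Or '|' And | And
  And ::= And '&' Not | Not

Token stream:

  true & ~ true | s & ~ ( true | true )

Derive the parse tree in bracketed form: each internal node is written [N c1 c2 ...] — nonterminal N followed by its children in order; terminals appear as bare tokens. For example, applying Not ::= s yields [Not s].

[Or [Or [And [And [Not true]] & [Not ~ [Not true]]]] | [And [And [Not s]] & [Not ~ [Not ( [Or [Or [And [Not true]]] | [And [Not true]]] )]]]]

Or
Or | And
And | And
And & Not | And
Not & Not | And
true & Not | And
true & ~ Not | And
true & ~ true | And
true & ~ true | And & Not
true & ~ true | Not & Not
true & ~ true | s & Not
true & ~ true | s & ~ Not
true & ~ true | s & ~ ( Or )
true & ~ true | s & ~ ( Or | And )
true & ~ true | s & ~ ( And | And )
true & ~ true | s & ~ ( Not | And )
true & ~ true | s & ~ ( true | And )
true & ~ true | s & ~ ( true | Not )
true & ~ true | s & ~ ( true | true )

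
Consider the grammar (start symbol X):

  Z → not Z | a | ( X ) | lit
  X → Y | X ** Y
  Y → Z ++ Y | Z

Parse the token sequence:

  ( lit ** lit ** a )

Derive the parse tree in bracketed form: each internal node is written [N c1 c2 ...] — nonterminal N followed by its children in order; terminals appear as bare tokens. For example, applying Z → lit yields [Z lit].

X
Y
Z
( X )
( X ** Y )
( X ** Y ** Y )
( Y ** Y ** Y )
( Z ** Y ** Y )
( lit ** Y ** Y )
( lit ** Z ** Y )
( lit ** lit ** Y )
( lit ** lit ** Z )
( lit ** lit ** a )

[X [Y [Z ( [X [X [X [Y [Z lit]]] ** [Y [Z lit]]] ** [Y [Z a]]] )]]]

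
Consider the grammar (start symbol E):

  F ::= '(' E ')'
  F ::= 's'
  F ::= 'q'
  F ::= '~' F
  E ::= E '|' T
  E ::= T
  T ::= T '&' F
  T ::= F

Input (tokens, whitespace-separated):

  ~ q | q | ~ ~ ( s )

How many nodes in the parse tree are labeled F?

7

[E [E [E [T [F ~ [F q]]]] | [T [F q]]] | [T [F ~ [F ~ [F ( [E [T [F s]]] )]]]]]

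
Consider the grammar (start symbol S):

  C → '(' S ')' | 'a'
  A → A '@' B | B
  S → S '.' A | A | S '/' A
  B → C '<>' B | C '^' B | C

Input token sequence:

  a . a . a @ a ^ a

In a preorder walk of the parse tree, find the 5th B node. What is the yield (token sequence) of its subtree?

a

[S [S [S [A [B [C a]]]] . [A [B [C a]]]] . [A [A [B [C a]]] @ [B [C a] ^ [B [C a]]]]]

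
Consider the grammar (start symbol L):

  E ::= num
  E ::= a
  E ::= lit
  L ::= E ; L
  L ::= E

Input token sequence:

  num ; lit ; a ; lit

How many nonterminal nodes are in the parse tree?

8

[L [E num] ; [L [E lit] ; [L [E a] ; [L [E lit]]]]]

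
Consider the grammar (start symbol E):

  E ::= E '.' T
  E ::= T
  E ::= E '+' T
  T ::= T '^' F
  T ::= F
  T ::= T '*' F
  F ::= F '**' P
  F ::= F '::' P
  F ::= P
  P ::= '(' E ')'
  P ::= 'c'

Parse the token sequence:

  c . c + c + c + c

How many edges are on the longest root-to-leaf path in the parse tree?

8

[E [E [E [E [E [T [F [P c]]]] . [T [F [P c]]]] + [T [F [P c]]]] + [T [F [P c]]]] + [T [F [P c]]]]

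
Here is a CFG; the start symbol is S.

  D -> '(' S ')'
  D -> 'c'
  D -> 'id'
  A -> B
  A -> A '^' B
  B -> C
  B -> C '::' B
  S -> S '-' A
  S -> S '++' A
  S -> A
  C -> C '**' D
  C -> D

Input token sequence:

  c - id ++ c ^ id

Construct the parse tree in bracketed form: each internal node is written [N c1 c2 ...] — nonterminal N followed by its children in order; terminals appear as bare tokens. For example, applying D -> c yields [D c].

S
S ++ A
S - A ++ A
A - A ++ A
B - A ++ A
C - A ++ A
D - A ++ A
c - A ++ A
c - B ++ A
c - C ++ A
c - D ++ A
c - id ++ A
c - id ++ A ^ B
c - id ++ B ^ B
c - id ++ C ^ B
c - id ++ D ^ B
c - id ++ c ^ B
c - id ++ c ^ C
c - id ++ c ^ D
c - id ++ c ^ id

[S [S [S [A [B [C [D c]]]]] - [A [B [C [D id]]]]] ++ [A [A [B [C [D c]]]] ^ [B [C [D id]]]]]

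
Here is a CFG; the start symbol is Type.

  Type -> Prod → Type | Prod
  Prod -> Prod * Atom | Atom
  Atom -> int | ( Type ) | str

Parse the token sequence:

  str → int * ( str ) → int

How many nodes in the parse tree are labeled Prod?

[Type [Prod [Atom str]] → [Type [Prod [Prod [Atom int]] * [Atom ( [Type [Prod [Atom str]]] )]] → [Type [Prod [Atom int]]]]]

5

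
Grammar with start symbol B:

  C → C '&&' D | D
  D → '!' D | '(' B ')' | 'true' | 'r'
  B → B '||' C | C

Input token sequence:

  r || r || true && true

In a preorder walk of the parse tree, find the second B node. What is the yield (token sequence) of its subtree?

[B [B [B [C [D r]]] || [C [D r]]] || [C [C [D true]] && [D true]]]

r || r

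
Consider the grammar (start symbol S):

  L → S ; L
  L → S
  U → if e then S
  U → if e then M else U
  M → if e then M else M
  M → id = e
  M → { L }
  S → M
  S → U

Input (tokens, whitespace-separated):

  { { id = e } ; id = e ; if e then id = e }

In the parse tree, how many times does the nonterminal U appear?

[S [M { [L [S [M { [L [S [M id = e]]] }]] ; [L [S [M id = e]] ; [L [S [U if e then [S [M id = e]]]]]]] }]]

1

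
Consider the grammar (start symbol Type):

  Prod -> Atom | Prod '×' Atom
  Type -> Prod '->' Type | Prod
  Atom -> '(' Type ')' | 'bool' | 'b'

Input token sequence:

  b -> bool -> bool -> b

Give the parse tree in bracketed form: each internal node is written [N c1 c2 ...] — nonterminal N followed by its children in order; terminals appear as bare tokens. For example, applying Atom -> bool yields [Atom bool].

Type
Prod -> Type
Atom -> Type
b -> Type
b -> Prod -> Type
b -> Atom -> Type
b -> bool -> Type
b -> bool -> Prod -> Type
b -> bool -> Atom -> Type
b -> bool -> bool -> Type
b -> bool -> bool -> Prod
b -> bool -> bool -> Atom
b -> bool -> bool -> b

[Type [Prod [Atom b]] -> [Type [Prod [Atom bool]] -> [Type [Prod [Atom bool]] -> [Type [Prod [Atom b]]]]]]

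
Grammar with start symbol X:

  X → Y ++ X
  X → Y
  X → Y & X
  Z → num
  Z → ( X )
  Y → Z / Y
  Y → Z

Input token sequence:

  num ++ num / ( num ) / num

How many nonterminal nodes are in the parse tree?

[X [Y [Z num]] ++ [X [Y [Z num] / [Y [Z ( [X [Y [Z num]]] )] / [Y [Z num]]]]]]

13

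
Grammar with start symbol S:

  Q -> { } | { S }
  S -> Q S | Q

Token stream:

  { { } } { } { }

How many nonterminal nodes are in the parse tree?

[S [Q { [S [Q { }]] }] [S [Q { }] [S [Q { }]]]]

8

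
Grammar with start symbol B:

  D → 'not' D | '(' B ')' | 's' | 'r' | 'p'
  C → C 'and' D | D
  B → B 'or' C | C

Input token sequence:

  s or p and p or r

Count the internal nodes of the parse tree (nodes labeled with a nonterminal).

[B [B [B [C [D s]]] or [C [C [D p]] and [D p]]] or [C [D r]]]

11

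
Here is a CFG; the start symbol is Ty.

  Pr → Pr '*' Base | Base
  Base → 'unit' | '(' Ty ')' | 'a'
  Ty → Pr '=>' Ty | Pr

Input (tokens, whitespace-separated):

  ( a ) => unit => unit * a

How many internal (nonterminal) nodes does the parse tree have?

14

[Ty [Pr [Base ( [Ty [Pr [Base a]]] )]] => [Ty [Pr [Base unit]] => [Ty [Pr [Pr [Base unit]] * [Base a]]]]]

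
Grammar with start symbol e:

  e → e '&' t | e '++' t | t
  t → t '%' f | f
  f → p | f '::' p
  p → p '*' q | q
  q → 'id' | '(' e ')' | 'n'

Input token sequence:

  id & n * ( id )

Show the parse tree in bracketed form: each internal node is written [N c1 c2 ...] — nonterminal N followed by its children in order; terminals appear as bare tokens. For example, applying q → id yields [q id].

e
e & t
t & t
f & t
p & t
q & t
id & t
id & f
id & p
id & p * q
id & q * q
id & n * q
id & n * ( e )
id & n * ( t )
id & n * ( f )
id & n * ( p )
id & n * ( q )
id & n * ( id )

[e [e [t [f [p [q id]]]]] & [t [f [p [p [q n]] * [q ( [e [t [f [p [q id]]]]] )]]]]]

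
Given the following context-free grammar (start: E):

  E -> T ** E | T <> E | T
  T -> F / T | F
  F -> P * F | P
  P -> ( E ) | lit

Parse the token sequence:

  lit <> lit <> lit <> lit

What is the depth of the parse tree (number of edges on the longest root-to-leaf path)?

[E [T [F [P lit]]] <> [E [T [F [P lit]]] <> [E [T [F [P lit]]] <> [E [T [F [P lit]]]]]]]

7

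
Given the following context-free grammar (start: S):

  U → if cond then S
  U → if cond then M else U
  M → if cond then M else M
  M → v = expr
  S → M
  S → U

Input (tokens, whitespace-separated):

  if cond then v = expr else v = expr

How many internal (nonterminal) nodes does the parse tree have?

4

[S [M if cond then [M v = expr] else [M v = expr]]]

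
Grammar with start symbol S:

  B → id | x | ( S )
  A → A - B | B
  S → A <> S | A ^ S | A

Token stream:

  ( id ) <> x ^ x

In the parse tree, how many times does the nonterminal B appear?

4

[S [A [B ( [S [A [B id]]] )]] <> [S [A [B x]] ^ [S [A [B x]]]]]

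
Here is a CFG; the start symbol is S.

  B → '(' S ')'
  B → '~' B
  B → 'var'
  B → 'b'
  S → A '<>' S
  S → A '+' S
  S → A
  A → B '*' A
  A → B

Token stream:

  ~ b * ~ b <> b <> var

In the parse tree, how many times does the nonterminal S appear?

[S [A [B ~ [B b]] * [A [B ~ [B b]]]] <> [S [A [B b]] <> [S [A [B var]]]]]

3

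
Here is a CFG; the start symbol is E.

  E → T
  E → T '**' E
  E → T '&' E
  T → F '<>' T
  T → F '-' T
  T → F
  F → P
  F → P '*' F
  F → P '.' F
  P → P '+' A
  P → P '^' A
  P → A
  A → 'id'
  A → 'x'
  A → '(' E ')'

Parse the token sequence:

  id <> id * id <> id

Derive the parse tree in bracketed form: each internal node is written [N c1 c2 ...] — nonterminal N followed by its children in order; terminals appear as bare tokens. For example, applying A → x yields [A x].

[E [T [F [P [A id]]] <> [T [F [P [A id]] * [F [P [A id]]]] <> [T [F [P [A id]]]]]]]

E
T
F <> T
P <> T
A <> T
id <> T
id <> F <> T
id <> P * F <> T
id <> A * F <> T
id <> id * F <> T
id <> id * P <> T
id <> id * A <> T
id <> id * id <> T
id <> id * id <> F
id <> id * id <> P
id <> id * id <> A
id <> id * id <> id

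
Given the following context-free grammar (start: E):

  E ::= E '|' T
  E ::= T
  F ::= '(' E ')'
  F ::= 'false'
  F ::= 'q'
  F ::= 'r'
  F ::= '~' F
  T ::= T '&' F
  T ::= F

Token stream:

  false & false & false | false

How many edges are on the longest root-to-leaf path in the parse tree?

6

[E [E [T [T [T [F false]] & [F false]] & [F false]]] | [T [F false]]]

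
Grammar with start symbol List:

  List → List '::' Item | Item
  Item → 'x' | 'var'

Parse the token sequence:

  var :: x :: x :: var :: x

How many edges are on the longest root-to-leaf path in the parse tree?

[List [List [List [List [List [Item var]] :: [Item x]] :: [Item x]] :: [Item var]] :: [Item x]]

6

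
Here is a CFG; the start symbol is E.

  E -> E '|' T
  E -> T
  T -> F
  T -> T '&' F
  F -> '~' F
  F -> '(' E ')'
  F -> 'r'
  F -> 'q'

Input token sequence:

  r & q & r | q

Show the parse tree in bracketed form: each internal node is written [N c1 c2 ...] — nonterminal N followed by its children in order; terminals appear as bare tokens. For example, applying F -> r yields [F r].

[E [E [T [T [T [F r]] & [F q]] & [F r]]] | [T [F q]]]

E
E | T
T | T
T & F | T
T & F & F | T
F & F & F | T
r & F & F | T
r & q & F | T
r & q & r | T
r & q & r | F
r & q & r | q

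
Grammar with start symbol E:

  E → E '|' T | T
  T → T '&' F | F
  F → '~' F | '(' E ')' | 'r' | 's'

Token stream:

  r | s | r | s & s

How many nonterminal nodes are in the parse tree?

[E [E [E [E [T [F r]]] | [T [F s]]] | [T [F r]]] | [T [T [F s]] & [F s]]]

14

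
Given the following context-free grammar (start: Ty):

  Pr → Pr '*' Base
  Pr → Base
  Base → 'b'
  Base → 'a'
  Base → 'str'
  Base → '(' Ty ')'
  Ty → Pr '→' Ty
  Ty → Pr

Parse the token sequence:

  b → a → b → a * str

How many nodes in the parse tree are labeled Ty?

[Ty [Pr [Base b]] → [Ty [Pr [Base a]] → [Ty [Pr [Base b]] → [Ty [Pr [Pr [Base a]] * [Base str]]]]]]

4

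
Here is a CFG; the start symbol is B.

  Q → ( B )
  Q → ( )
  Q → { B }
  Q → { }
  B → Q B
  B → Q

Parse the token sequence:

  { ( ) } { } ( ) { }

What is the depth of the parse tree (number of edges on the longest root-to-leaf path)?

[B [Q { [B [Q ( )]] }] [B [Q { }] [B [Q ( )] [B [Q { }]]]]]

5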